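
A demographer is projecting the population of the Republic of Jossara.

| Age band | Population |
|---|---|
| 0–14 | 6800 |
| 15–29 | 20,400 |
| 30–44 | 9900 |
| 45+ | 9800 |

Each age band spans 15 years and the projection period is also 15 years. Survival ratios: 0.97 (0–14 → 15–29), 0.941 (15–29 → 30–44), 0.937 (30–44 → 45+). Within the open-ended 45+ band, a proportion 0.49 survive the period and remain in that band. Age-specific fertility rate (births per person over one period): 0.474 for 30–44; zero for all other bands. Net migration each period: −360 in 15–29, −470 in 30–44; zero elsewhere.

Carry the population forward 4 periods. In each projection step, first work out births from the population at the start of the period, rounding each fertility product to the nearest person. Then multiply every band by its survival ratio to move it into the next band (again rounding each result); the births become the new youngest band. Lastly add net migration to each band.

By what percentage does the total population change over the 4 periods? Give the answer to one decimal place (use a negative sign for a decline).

-51.7

Period 1:
Births: 9900 × 0.474 = 4693
15–29: 6800 × 0.97 = 6596
30–44: 20400 × 0.941 = 19196
45+: 9900 × 0.937 + 9800 × 0.49 = 9276 + 4802 = 14078
Net migration: 15–29 − 360 → 6236; 30–44 − 470 → 18726
Giving 4693 / 6236 / 18726 / 14078.
Period 2:
Births: 18726 × 0.474 = 8876
15–29: 4693 × 0.97 = 4552
30–44: 6236 × 0.941 = 5868
45+: 18726 × 0.937 + 14078 × 0.49 = 17546 + 6898 = 24444
Net migration: 15–29 − 360 → 4192; 30–44 − 470 → 5398
Giving 8876 / 4192 / 5398 / 24444.
Period 3:
Births: 5398 × 0.474 = 2559
15–29: 8876 × 0.97 = 8610
30–44: 4192 × 0.941 = 3945
45+: 5398 × 0.937 + 24444 × 0.49 = 5058 + 11978 = 17036
Net migration: 15–29 − 360 → 8250; 30–44 − 470 → 3475
Giving 2559 / 8250 / 3475 / 17036.
Period 4:
Births: 3475 × 0.474 = 1647
15–29: 2559 × 0.97 = 2482
30–44: 8250 × 0.941 = 7763
45+: 3475 × 0.937 + 17036 × 0.49 = 3256 + 8348 = 11604
Net migration: 15–29 − 360 → 2122; 30–44 − 470 → 7293
Giving 1647 / 2122 / 7293 / 11604.
Total: 46900 → 22666; change = -24234; percentage change = -51.7%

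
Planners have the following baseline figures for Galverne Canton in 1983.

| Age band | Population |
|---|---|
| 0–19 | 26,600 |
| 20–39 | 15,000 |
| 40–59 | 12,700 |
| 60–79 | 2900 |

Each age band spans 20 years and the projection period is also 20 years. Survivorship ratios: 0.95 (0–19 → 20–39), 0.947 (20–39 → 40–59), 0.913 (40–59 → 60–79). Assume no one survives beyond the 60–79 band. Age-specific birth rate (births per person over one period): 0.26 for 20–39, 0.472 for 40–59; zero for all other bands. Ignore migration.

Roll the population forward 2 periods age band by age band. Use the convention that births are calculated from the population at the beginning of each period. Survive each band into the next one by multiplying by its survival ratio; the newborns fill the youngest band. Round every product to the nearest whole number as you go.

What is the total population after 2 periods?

Period 1:
Births: 15000 * 0.26 = 3900, 12700 * 0.472 = 5994 → 9894
20–39: 26600 * 0.95 = 25270
40–59: 15000 * 0.947 = 14205
60–79: 12700 * 0.913 = 11595
Giving 9894 / 25270 / 14205 / 11595.
Period 2:
Births: 25270 * 0.26 = 6570, 14205 * 0.472 = 6705 → 13275
20–39: 9894 * 0.95 = 9399
40–59: 25270 * 0.947 = 23931
60–79: 14205 * 0.913 = 12969
Giving 13275 / 9399 / 23931 / 12969.
Total after period 2: 13275 + 9399 + 23931 + 12969 = 59574

59574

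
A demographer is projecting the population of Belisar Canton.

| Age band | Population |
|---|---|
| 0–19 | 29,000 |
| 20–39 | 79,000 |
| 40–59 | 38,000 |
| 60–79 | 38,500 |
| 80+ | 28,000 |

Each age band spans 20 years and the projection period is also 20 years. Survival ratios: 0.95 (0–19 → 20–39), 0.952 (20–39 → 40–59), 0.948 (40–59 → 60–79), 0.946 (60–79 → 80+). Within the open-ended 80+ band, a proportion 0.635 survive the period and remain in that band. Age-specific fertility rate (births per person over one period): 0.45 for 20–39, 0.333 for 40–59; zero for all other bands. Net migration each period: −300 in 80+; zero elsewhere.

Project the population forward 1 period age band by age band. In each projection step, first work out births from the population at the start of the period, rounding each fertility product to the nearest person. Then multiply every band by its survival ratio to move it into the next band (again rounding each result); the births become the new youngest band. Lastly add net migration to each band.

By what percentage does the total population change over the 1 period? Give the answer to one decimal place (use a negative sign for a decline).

13.4

Call the groups 1 to 5, youngest first.
Period 1:
Births: 79000 × 0.45 = 35550 ; 38000 × 0.333 = 12654 → total 48204
Group 2: 29000 × 0.95 = 27550
Group 3: 79000 × 0.952 = 75208
Group 4: 38000 × 0.948 = 36024
Group 5: 38500 × 0.946 + 28000 × 0.635 = 36421 + 17780 = 54201
Net migration: Group 5 − 300 → 53901
Population now: 0–19=48204, 20–39=27550, 40–59=75208, 60–79=36024, 80+=53901
Total: 212500 → 240887; change = 28387; percentage change = 13.4%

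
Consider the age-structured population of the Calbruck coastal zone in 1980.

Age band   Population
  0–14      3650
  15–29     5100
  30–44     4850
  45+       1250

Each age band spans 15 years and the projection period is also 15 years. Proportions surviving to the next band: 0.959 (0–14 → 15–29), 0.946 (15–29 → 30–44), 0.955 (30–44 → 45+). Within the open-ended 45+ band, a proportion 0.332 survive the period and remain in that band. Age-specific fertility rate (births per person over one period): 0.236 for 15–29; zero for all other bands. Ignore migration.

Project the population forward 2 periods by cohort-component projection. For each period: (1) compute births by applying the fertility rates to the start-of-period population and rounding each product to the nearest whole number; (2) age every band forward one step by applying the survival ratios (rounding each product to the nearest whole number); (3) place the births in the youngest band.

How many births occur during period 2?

826

Call the groups 1 to 4, youngest first.
[period 1]
Births: 5100 × 0.236 = 1204
Group 2: 3650 × 0.959 = 3500
Group 3: 5100 × 0.946 = 4825
Group 4: 4850 × 0.955 + 1250 × 0.332 = 4632 + 415 = 5047
End of period: [1204, 3500, 4825, 5047]
[period 2]
Births: 3500 × 0.236 = 826
Group 2: 1204 × 0.959 = 1155
Group 3: 3500 × 0.946 = 3311
Group 4: 4825 × 0.955 + 5047 × 0.332 = 4608 + 1676 = 6284
End of period: [826, 1155, 3311, 6284]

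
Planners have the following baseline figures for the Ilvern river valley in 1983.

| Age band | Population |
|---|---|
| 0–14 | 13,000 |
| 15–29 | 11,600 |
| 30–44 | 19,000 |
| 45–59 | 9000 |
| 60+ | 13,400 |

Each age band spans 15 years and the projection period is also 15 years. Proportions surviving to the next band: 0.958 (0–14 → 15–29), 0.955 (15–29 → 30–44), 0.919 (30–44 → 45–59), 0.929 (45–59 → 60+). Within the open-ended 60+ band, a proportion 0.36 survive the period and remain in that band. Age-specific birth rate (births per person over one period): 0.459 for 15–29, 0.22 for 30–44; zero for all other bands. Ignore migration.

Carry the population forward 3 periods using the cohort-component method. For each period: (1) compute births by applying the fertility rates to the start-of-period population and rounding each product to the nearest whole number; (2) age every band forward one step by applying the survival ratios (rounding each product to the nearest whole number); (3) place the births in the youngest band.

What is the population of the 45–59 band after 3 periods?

10931

(Bands numbered youngest = 1 to oldest = 5.)
After projecting period 1:
Births: 11600 × 0.459 = 5324, 19000 × 0.22 = 4180 — total 9504
Band 2: 13000 × 0.958 = 12454
Band 3: 11600 × 0.955 = 11078
Band 4: 19000 × 0.919 = 17461
Band 5: 9000 × 0.929 + 13400 × 0.36 = 8361 + 4824 = 13185
Giving 9504 / 12454 / 11078 / 17461 / 13185.
After projecting period 2:
Births: 12454 × 0.459 = 5716, 11078 × 0.22 = 2437 — total 8153
Band 2: 9504 × 0.958 = 9105
Band 3: 12454 × 0.955 = 11894
Band 4: 11078 × 0.919 = 10181
Band 5: 17461 × 0.929 + 13185 × 0.36 = 16221 + 4747 = 20968
Giving 8153 / 9105 / 11894 / 10181 / 20968.
After projecting period 3:
Births: 9105 × 0.459 = 4179, 11894 × 0.22 = 2617 — total 6796
Band 2: 8153 × 0.958 = 7811
Band 3: 9105 × 0.955 = 8695
Band 4: 11894 × 0.919 = 10931
Band 5: 10181 × 0.929 + 20968 × 0.36 = 9458 + 7548 = 17006
Giving 6796 / 7811 / 8695 / 10931 / 17006.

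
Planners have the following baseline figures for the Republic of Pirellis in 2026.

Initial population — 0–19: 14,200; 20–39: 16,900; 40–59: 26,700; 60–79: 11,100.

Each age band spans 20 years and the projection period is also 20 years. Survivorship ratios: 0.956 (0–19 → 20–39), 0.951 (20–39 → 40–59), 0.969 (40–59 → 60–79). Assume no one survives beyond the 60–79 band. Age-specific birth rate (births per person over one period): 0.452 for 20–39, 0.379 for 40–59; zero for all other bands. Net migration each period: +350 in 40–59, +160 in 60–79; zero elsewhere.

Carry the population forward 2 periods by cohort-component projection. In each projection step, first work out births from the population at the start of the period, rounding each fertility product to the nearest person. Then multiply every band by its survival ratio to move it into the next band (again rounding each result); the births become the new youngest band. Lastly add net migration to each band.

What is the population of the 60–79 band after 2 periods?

[period 1]
Births: 16900 × 0.452 = 7639 ; 26700 × 0.379 = 10119 ⇒ total 17758
20–39: 14200 × 0.956 = 13575
40–59: 16900 × 0.951 = 16072
60–79: 26700 × 0.969 = 25872
Net migration: 40–59 + 350 → 16422; 60–79 + 160 → 26032
Population now: 0–19=17758, 20–39=13575, 40–59=16422, 60–79=26032
[period 2]
Births: 13575 × 0.452 = 6136 ; 16422 × 0.379 = 6224 ⇒ total 12360
20–39: 17758 × 0.956 = 16977
40–59: 13575 × 0.951 = 12910
60–79: 16422 × 0.969 = 15913
Net migration: 40–59 + 350 → 13260; 60–79 + 160 → 16073
Population now: 0–19=12360, 20–39=16977, 40–59=13260, 60–79=16073

16073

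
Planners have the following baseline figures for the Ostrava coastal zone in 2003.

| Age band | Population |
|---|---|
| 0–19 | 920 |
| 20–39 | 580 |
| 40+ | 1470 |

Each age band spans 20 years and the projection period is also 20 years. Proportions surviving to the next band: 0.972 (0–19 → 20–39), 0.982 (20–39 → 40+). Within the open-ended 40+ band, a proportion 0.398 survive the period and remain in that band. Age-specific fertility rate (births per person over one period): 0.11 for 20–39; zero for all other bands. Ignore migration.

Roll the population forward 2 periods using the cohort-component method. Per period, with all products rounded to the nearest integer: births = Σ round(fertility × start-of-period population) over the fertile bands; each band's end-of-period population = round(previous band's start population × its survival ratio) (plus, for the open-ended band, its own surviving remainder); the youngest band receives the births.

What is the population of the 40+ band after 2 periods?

1338

— Period 1 —
Births: 580 * 0.11 = 64
20–39: 920 * 0.972 = 894
40+: 580 * 0.982 + 1470 * 0.398 = 570 + 585 = 1155
Population now: 0–19=64, 20–39=894, 40+=1155
— Period 2 —
Births: 894 * 0.11 = 98
20–39: 64 * 0.972 = 62
40+: 894 * 0.982 + 1155 * 0.398 = 878 + 460 = 1338
Population now: 0–19=98, 20–39=62, 40+=1338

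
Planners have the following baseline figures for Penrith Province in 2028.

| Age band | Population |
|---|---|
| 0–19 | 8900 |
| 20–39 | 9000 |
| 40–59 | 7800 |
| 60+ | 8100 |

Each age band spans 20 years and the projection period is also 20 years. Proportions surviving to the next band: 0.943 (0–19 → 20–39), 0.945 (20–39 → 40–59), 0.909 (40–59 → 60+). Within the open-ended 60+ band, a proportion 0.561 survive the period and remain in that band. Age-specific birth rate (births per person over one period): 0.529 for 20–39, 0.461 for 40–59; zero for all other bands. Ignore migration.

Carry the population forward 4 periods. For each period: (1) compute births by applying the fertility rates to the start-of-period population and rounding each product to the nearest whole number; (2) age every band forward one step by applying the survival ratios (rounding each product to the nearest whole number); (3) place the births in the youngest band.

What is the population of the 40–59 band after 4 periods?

[period 1]
Births: 9000 × 0.529 = 4761, 7800 × 0.461 = 3596 → total 8357
20–39: 8900 × 0.943 = 8393
40–59: 9000 × 0.945 = 8505
60+: 7800 × 0.909 + 8100 × 0.561 = 7090 + 4544 = 11634
Giving 8357 / 8393 / 8505 / 11634.
[period 2]
Births: 8393 × 0.529 = 4440, 8505 × 0.461 = 3921 → total 8361
20–39: 8357 × 0.943 = 7881
40–59: 8393 × 0.945 = 7931
60+: 8505 × 0.909 + 11634 × 0.561 = 7731 + 6527 = 14258
Giving 8361 / 7881 / 7931 / 14258.
[period 3]
Births: 7881 × 0.529 = 4169, 7931 × 0.461 = 3656 → total 7825
20–39: 8361 × 0.943 = 7884
40–59: 7881 × 0.945 = 7448
60+: 7931 × 0.909 + 14258 × 0.561 = 7209 + 7999 = 15208
Giving 7825 / 7884 / 7448 / 15208.
[period 4]
Births: 7884 × 0.529 = 4171, 7448 × 0.461 = 3434 → total 7605
20–39: 7825 × 0.943 = 7379
40–59: 7884 × 0.945 = 7450
60+: 7448 × 0.909 + 15208 × 0.561 = 6770 + 8532 = 15302
Giving 7605 / 7379 / 7450 / 15302.

7450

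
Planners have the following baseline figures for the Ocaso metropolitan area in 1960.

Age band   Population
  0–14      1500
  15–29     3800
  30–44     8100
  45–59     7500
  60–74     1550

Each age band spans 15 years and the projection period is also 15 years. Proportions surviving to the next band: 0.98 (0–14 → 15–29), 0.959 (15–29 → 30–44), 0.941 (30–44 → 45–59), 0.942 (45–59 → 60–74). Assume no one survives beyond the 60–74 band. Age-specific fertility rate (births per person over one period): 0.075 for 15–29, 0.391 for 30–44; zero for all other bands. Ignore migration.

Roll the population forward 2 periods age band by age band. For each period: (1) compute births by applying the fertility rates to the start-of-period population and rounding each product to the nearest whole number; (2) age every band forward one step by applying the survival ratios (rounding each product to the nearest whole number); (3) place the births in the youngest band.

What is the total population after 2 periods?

[period 1]
Births: 3800 * 0.075 = 285, 8100 * 0.391 = 3167 → 3452
15–29: 1500 * 0.98 = 1470
30–44: 3800 * 0.959 = 3644
45–59: 8100 * 0.941 = 7622
60–74: 7500 * 0.942 = 7065
Population now: 0–14=3452, 15–29=1470, 30–44=3644, 45–59=7622, 60–74=7065
[period 2]
Births: 1470 * 0.075 = 110, 3644 * 0.391 = 1425 → 1535
15–29: 3452 * 0.98 = 3383
30–44: 1470 * 0.959 = 1410
45–59: 3644 * 0.941 = 3429
60–74: 7622 * 0.942 = 7180
Population now: 0–14=1535, 15–29=3383, 30–44=1410, 45–59=3429, 60–74=7180
Total after period 2: 1535 + 3383 + 1410 + 3429 + 7180 = 16937

16937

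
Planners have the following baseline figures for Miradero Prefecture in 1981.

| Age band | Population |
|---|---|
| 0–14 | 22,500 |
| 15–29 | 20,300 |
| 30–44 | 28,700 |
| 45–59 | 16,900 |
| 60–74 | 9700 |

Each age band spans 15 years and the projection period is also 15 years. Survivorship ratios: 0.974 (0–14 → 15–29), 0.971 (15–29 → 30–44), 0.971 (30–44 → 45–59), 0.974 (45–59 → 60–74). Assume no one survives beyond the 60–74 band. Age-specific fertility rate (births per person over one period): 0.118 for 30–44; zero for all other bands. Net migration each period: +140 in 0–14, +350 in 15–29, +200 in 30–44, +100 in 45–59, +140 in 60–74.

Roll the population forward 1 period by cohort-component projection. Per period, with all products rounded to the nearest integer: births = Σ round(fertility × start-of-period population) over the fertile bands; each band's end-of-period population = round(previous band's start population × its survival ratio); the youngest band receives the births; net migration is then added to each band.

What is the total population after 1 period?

(Bands numbered youngest = 1 to oldest = 5.)
Period 1.
Births: 28700 * 0.118 = 3387
Band 2: 22500 * 0.974 = 21915
Band 3: 20300 * 0.971 = 19711
Band 4: 28700 * 0.971 = 27868
Band 5: 16900 * 0.974 = 16461
Net migration: Band 1 + 140 → 3527; Band 2 + 350 → 22265; Band 3 + 200 → 19911; Band 4 + 100 → 27968; Band 5 + 140 → 16601
End of period: [3527, 22265, 19911, 27968, 16601]
Total after period 1: 3527 + 22265 + 19911 + 27968 + 16601 = 90272

90272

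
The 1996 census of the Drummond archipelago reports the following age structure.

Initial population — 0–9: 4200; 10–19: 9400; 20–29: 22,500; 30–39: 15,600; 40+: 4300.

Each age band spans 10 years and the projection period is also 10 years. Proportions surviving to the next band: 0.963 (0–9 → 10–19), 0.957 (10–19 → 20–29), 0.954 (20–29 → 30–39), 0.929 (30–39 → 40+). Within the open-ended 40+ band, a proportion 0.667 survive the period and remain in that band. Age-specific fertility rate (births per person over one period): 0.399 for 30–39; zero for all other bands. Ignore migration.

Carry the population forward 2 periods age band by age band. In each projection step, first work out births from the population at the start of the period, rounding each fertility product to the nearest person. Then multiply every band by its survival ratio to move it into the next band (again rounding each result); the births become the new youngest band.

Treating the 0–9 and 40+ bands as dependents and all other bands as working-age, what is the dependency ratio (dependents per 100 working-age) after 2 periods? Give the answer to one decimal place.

After projecting period 1:
Births: 15600 * 0.399 = 6224
10–19: 4200 * 0.963 = 4045
20–29: 9400 * 0.957 = 8996
30–39: 22500 * 0.954 = 21465
40+: 15600 * 0.929 + 4300 * 0.667 = 14492 + 2868 = 17360
End of period: [6224, 4045, 8996, 21465, 17360]
After projecting period 2:
Births: 21465 * 0.399 = 8565
10–19: 6224 * 0.963 = 5994
20–29: 4045 * 0.957 = 3871
30–39: 8996 * 0.954 = 8582
40+: 21465 * 0.929 + 17360 * 0.667 = 19941 + 11579 = 31520
End of period: [8565, 5994, 3871, 8582, 31520]
Dependents (band 0–9 + band 40+) = 8565 + 31520 = 40085; working-age = 18447; ratio = 40085/18447 × 100 = 217.3

217.3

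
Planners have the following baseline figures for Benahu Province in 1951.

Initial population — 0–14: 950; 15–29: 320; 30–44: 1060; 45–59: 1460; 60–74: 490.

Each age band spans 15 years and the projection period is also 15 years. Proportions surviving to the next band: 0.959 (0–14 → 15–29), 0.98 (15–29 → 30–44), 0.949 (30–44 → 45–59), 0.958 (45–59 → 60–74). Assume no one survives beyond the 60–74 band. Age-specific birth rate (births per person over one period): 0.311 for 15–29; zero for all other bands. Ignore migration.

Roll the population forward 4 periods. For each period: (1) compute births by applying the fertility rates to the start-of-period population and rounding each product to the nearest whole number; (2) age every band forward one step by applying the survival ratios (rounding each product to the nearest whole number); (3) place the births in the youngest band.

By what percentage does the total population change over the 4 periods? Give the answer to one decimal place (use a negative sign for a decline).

Call the bands 1 to 5, youngest first.
— Period 1 —
Births: 320 * 0.311 = 100
Band 2: 950 * 0.959 = 911
Band 3: 320 * 0.98 = 314
Band 4: 1060 * 0.949 = 1006
Band 5: 1460 * 0.958 = 1399
End of period: [100, 911, 314, 1006, 1399]
— Period 2 —
Births: 911 * 0.311 = 283
Band 2: 100 * 0.959 = 96
Band 3: 911 * 0.98 = 893
Band 4: 314 * 0.949 = 298
Band 5: 1006 * 0.958 = 964
End of period: [283, 96, 893, 298, 964]
— Period 3 —
Births: 96 * 0.311 = 30
Band 2: 283 * 0.959 = 271
Band 3: 96 * 0.98 = 94
Band 4: 893 * 0.949 = 847
Band 5: 298 * 0.958 = 285
End of period: [30, 271, 94, 847, 285]
— Period 4 —
Births: 271 * 0.311 = 84
Band 2: 30 * 0.959 = 29
Band 3: 271 * 0.98 = 266
Band 4: 94 * 0.949 = 89
Band 5: 847 * 0.958 = 811
End of period: [84, 29, 266, 89, 811]
Total: 4280 → 1279; change = -3001; percentage change = -70.1%

-70.1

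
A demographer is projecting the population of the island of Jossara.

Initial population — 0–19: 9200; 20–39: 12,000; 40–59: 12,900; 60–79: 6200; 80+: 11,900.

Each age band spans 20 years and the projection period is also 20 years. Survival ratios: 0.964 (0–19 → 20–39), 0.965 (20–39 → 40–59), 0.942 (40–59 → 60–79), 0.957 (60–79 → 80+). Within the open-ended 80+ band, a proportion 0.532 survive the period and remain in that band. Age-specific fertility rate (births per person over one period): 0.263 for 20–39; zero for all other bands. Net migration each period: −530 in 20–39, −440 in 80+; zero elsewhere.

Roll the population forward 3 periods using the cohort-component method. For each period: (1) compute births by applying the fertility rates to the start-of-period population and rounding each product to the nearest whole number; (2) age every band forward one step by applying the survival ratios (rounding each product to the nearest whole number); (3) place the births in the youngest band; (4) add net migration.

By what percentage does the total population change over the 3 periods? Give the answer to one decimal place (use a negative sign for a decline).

-39.6

— Period 1 —
Births: 12000 × 0.263 = 3156
20–39: 9200 × 0.964 = 8869
40–59: 12000 × 0.965 = 11580
60–79: 12900 × 0.942 = 12152
80+: 6200 × 0.957 + 11900 × 0.532 = 5933 + 6331 = 12264
Net migration: 20–39 − 530 → 8339; 80+ − 440 → 11824
Giving 3156 / 8339 / 11580 / 12152 / 11824.
— Period 2 —
Births: 8339 × 0.263 = 2193
20–39: 3156 × 0.964 = 3042
40–59: 8339 × 0.965 = 8047
60–79: 11580 × 0.942 = 10908
80+: 12152 × 0.957 + 11824 × 0.532 = 11629 + 6290 = 17919
Net migration: 20–39 − 530 → 2512; 80+ − 440 → 17479
Giving 2193 / 2512 / 8047 / 10908 / 17479.
— Period 3 —
Births: 2512 × 0.263 = 661
20–39: 2193 × 0.964 = 2114
40–59: 2512 × 0.965 = 2424
60–79: 8047 × 0.942 = 7580
80+: 10908 × 0.957 + 17479 × 0.532 = 10439 + 9299 = 19738
Net migration: 20–39 − 530 → 1584; 80+ − 440 → 19298
Giving 661 / 1584 / 2424 / 7580 / 19298.
Total: 52200 → 31547; change = -20653; percentage change = -39.6%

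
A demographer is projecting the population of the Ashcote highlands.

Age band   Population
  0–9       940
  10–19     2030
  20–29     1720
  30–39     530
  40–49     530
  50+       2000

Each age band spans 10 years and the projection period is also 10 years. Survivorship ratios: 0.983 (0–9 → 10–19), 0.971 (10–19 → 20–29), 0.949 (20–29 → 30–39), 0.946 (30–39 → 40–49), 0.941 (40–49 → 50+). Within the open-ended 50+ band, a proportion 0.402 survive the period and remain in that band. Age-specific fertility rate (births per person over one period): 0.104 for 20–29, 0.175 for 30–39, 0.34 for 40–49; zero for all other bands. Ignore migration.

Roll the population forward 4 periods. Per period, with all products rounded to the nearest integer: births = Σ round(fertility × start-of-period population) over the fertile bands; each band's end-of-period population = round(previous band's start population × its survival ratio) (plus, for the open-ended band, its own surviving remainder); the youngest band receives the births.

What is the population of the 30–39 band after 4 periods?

409

Call the groups 1 to 6, youngest first.
Period 1:
Births: 1720 * 0.104 = 179  |  530 * 0.175 = 93  |  530 * 0.34 = 180 → 452
Group 2: 940 * 0.983 = 924
Group 3: 2030 * 0.971 = 1971
Group 4: 1720 * 0.949 = 1632
Group 5: 530 * 0.946 = 501
Group 6: 530 * 0.941 + 2000 * 0.402 = 499 + 804 = 1303
End of period: [452, 924, 1971, 1632, 501, 1303]
Period 2:
Births: 1971 * 0.104 = 205  |  1632 * 0.175 = 286  |  501 * 0.34 = 170 → 661
Group 2: 452 * 0.983 = 444
Group 3: 924 * 0.971 = 897
Group 4: 1971 * 0.949 = 1870
Group 5: 1632 * 0.946 = 1544
Group 6: 501 * 0.941 + 1303 * 0.402 = 471 + 524 = 995
End of period: [661, 444, 897, 1870, 1544, 995]
Period 3:
Births: 897 * 0.104 = 93  |  1870 * 0.175 = 327  |  1544 * 0.34 = 525 → 945
Group 2: 661 * 0.983 = 650
Group 3: 444 * 0.971 = 431
Group 4: 897 * 0.949 = 851
Group 5: 1870 * 0.946 = 1769
Group 6: 1544 * 0.941 + 995 * 0.402 = 1453 + 400 = 1853
End of period: [945, 650, 431, 851, 1769, 1853]
Period 4:
Births: 431 * 0.104 = 45  |  851 * 0.175 = 149  |  1769 * 0.34 = 601 → 795
Group 2: 945 * 0.983 = 929
Group 3: 650 * 0.971 = 631
Group 4: 431 * 0.949 = 409
Group 5: 851 * 0.946 = 805
Group 6: 1769 * 0.941 + 1853 * 0.402 = 1665 + 745 = 2410
End of period: [795, 929, 631, 409, 805, 2410]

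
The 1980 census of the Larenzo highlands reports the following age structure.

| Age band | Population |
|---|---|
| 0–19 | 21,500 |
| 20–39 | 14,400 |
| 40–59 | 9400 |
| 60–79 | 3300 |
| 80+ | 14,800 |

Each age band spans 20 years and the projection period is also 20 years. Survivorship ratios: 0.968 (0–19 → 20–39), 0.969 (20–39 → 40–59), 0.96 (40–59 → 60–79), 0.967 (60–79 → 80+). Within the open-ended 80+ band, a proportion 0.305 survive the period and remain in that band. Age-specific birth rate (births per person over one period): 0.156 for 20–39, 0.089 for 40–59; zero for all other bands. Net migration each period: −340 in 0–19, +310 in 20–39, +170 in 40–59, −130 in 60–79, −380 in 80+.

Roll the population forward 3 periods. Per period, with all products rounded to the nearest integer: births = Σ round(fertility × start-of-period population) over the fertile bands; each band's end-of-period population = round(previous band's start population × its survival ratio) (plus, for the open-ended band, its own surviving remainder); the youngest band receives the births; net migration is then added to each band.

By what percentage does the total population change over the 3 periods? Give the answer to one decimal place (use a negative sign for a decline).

Call the groups 1 to 5, youngest first.
Period 1.
Births: 14400 × 0.156 = 2246 ; 9400 × 0.089 = 837 → 3083
Group 2: 21500 × 0.968 = 20812
Group 3: 14400 × 0.969 = 13954
Group 4: 9400 × 0.96 = 9024
Group 5: 3300 × 0.967 + 14800 × 0.305 = 3191 + 4514 = 7705
Net migration: Group 1 − 340 → 2743; Group 2 + 310 → 21122; Group 3 + 170 → 14124; Group 4 − 130 → 8894; Group 5 − 380 → 7325
End of period: [2743, 21122, 14124, 8894, 7325]
Period 2.
Births: 21122 × 0.156 = 3295 ; 14124 × 0.089 = 1257 → 4552
Group 2: 2743 × 0.968 = 2655
Group 3: 21122 × 0.969 = 20467
Group 4: 14124 × 0.96 = 13559
Group 5: 8894 × 0.967 + 7325 × 0.305 = 8600 + 2234 = 10834
Net migration: Group 1 − 340 → 4212; Group 2 + 310 → 2965; Group 3 + 170 → 20637; Group 4 − 130 → 13429; Group 5 − 380 → 10454
End of period: [4212, 2965, 20637, 13429, 10454]
Period 3.
Births: 2965 × 0.156 = 463 ; 20637 × 0.089 = 1837 → 2300
Group 2: 4212 × 0.968 = 4077
Group 3: 2965 × 0.969 = 2873
Group 4: 20637 × 0.96 = 19812
Group 5: 13429 × 0.967 + 10454 × 0.305 = 12986 + 3188 = 16174
Net migration: Group 1 − 340 → 1960; Group 2 + 310 → 4387; Group 3 + 170 → 3043; Group 4 − 130 → 19682; Group 5 − 380 → 15794
End of period: [1960, 4387, 3043, 19682, 15794]
Total: 63400 → 44866; change = -18534; percentage change = -29.2%

-29.2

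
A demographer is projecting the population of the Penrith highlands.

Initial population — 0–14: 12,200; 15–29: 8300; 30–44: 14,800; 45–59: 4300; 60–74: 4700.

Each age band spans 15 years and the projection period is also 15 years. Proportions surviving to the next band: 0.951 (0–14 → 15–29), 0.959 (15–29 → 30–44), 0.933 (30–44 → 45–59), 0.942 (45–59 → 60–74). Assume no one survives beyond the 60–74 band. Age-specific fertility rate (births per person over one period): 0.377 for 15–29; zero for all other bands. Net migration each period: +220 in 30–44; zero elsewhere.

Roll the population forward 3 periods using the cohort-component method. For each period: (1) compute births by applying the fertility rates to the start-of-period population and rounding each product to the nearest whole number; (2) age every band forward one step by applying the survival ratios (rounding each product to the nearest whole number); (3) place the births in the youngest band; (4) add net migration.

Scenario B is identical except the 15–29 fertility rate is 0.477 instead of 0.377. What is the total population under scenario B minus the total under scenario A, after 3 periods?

Let group 1 be 0–14 through group 5 = 60–74.
— Period 1 —
Births: 8300 × 0.377 = 3129
Group 2: 12200 × 0.951 = 11602
Group 3: 8300 × 0.959 = 7960
Group 4: 14800 × 0.933 = 13808
Group 5: 4300 × 0.942 = 4051
Net migration: Group 3 + 220 → 8180
Giving 3129 / 11602 / 8180 / 13808 / 4051.
— Period 2 —
Births: 11602 × 0.377 = 4374
Group 2: 3129 × 0.951 = 2976
Group 3: 11602 × 0.959 = 11126
Group 4: 8180 × 0.933 = 7632
Group 5: 13808 × 0.942 = 13007
Net migration: Group 3 + 220 → 11346
Giving 4374 / 2976 / 11346 / 7632 / 13007.
— Period 3 —
Births: 2976 × 0.377 = 1122
Group 2: 4374 × 0.951 = 4160
Group 3: 2976 × 0.959 = 2854
Group 4: 11346 × 0.933 = 10586
Group 5: 7632 × 0.942 = 7189
Net migration: Group 3 + 220 → 3074
Giving 1122 / 4160 / 3074 / 10586 / 7189.
Scenario A total after 3 periods: 26131
Scenario B projection —
— Period 1 —
Births: 8300 × 0.477 = 3959
Group 2: 12200 × 0.951 = 11602
Group 3: 8300 × 0.959 = 7960
Group 4: 14800 × 0.933 = 13808
Group 5: 4300 × 0.942 = 4051
Net migration: Group 3 + 220 → 8180
Giving 3959 / 11602 / 8180 / 13808 / 4051.
— Period 2 —
Births: 11602 × 0.477 = 5534
Group 2: 3959 × 0.951 = 3765
Group 3: 11602 × 0.959 = 11126
Group 4: 8180 × 0.933 = 7632
Group 5: 13808 × 0.942 = 13007
Net migration: Group 3 + 220 → 11346
Giving 5534 / 3765 / 11346 / 7632 / 13007.
— Period 3 —
Births: 3765 × 0.477 = 1796
Group 2: 5534 × 0.951 = 5263
Group 3: 3765 × 0.959 = 3611
Group 4: 11346 × 0.933 = 10586
Group 5: 7632 × 0.942 = 7189
Net migration: Group 3 + 220 → 3831
Giving 1796 / 5263 / 3831 / 10586 / 7189.
Scenario B total after 3 periods: 28665
Difference B − A = 28665 − 26131 = 2534

2534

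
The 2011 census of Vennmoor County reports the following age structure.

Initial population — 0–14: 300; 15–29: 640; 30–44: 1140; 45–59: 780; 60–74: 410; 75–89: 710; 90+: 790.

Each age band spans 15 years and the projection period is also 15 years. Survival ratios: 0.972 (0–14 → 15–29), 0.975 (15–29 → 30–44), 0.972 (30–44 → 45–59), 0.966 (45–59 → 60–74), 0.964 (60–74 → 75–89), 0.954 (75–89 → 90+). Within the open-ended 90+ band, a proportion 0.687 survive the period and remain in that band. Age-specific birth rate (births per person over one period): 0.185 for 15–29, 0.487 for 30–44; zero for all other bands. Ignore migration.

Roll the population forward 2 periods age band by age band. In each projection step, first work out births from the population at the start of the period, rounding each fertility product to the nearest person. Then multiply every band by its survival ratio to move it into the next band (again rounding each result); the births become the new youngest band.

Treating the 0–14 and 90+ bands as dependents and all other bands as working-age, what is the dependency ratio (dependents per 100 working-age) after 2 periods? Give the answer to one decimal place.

Call the groups 1 to 7, youngest first.
After projecting period 1:
Births: 640 × 0.185 = 118, 1140 × 0.487 = 555 → 673
Group 2: 300 × 0.972 = 292
Group 3: 640 × 0.975 = 624
Group 4: 1140 × 0.972 = 1108
Group 5: 780 × 0.966 = 753
Group 6: 410 × 0.964 = 395
Group 7: 710 × 0.954 + 790 × 0.687 = 677 + 543 = 1220
→ [673, 292, 624, 1108, 753, 395, 1220]
After projecting period 2:
Births: 292 × 0.185 = 54, 624 × 0.487 = 304 → 358
Group 2: 673 × 0.972 = 654
Group 3: 292 × 0.975 = 285
Group 4: 624 × 0.972 = 607
Group 5: 1108 × 0.966 = 1070
Group 6: 753 × 0.964 = 726
Group 7: 395 × 0.954 + 1220 × 0.687 = 377 + 838 = 1215
→ [358, 654, 285, 607, 1070, 726, 1215]
Dependents (band 0–14 + band 90+) = 358 + 1215 = 1573; working-age = 3342; ratio = 1573/3342 × 100 = 47.1

47.1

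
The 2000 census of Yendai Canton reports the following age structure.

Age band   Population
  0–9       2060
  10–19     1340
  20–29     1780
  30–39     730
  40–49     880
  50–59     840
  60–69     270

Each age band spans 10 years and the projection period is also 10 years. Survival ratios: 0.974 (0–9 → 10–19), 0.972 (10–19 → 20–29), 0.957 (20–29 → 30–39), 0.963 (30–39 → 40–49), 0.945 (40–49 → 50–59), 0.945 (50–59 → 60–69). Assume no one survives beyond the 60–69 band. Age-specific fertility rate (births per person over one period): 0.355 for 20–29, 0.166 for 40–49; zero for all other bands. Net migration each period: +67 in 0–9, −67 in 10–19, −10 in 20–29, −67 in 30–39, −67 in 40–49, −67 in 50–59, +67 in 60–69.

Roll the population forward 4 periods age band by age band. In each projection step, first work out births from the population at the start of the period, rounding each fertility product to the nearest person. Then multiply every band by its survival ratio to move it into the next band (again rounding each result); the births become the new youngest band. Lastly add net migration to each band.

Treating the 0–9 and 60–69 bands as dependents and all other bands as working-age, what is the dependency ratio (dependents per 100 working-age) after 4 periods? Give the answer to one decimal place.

40.5

Period 1:
Births: 1780 * 0.355 = 632  |  880 * 0.166 = 146 → total 778
10–19: 2060 * 0.974 = 2006
20–29: 1340 * 0.972 = 1302
30–39: 1780 * 0.957 = 1703
40–49: 730 * 0.963 = 703
50–59: 880 * 0.945 = 832
60–69: 840 * 0.945 = 794
Net migration: 0–9 + 67 → 845; 10–19 − 67 → 1939; 20–29 − 10 → 1292; 30–39 − 67 → 1636; 40–49 − 67 → 636; 50–59 − 67 → 765; 60–69 + 67 → 861
End of period: [845, 1939, 1292, 1636, 636, 765, 861]
Period 2:
Births: 1292 * 0.355 = 459  |  636 * 0.166 = 106 → total 565
10–19: 845 * 0.974 = 823
20–29: 1939 * 0.972 = 1885
30–39: 1292 * 0.957 = 1236
40–49: 1636 * 0.963 = 1575
50–59: 636 * 0.945 = 601
60–69: 765 * 0.945 = 723
Net migration: 0–9 + 67 → 632; 10–19 − 67 → 756; 20–29 − 10 → 1875; 30–39 − 67 → 1169; 40–49 − 67 → 1508; 50–59 − 67 → 534; 60–69 + 67 → 790
End of period: [632, 756, 1875, 1169, 1508, 534, 790]
Period 3:
Births: 1875 * 0.355 = 666  |  1508 * 0.166 = 250 → total 916
10–19: 632 * 0.974 = 616
20–29: 756 * 0.972 = 735
30–39: 1875 * 0.957 = 1794
40–49: 1169 * 0.963 = 1126
50–59: 1508 * 0.945 = 1425
60–69: 534 * 0.945 = 505
Net migration: 0–9 + 67 → 983; 10–19 − 67 → 549; 20–29 − 10 → 725; 30–39 − 67 → 1727; 40–49 − 67 → 1059; 50–59 − 67 → 1358; 60–69 + 67 → 572
End of period: [983, 549, 725, 1727, 1059, 1358, 572]
Period 4:
Births: 725 * 0.355 = 257  |  1059 * 0.166 = 176 → total 433
10–19: 983 * 0.974 = 957
20–29: 549 * 0.972 = 534
30–39: 725 * 0.957 = 694
40–49: 1727 * 0.963 = 1663
50–59: 1059 * 0.945 = 1001
60–69: 1358 * 0.945 = 1283
Net migration: 0–9 + 67 → 500; 10–19 − 67 → 890; 20–29 − 10 → 524; 30–39 − 67 → 627; 40–49 − 67 → 1596; 50–59 − 67 → 934; 60–69 + 67 → 1350
End of period: [500, 890, 524, 627, 1596, 934, 1350]
Dependents (band 0–9 + band 60–69) = 500 + 1350 = 1850; working-age = 4571; ratio = 1850/4571 × 100 = 40.5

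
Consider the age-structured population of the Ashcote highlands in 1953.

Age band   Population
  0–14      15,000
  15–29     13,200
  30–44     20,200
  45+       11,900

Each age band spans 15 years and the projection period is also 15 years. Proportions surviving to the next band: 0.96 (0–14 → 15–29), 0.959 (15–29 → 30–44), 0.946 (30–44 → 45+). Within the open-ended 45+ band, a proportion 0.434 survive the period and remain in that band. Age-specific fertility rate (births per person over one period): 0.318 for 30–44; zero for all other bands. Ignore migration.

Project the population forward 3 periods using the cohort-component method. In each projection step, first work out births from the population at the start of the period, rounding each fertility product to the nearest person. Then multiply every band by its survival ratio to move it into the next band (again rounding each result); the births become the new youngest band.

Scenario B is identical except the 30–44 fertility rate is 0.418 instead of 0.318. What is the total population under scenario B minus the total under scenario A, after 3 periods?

[period 1]
Births: 20200 * 0.318 = 6424
15–29: 15000 * 0.96 = 14400
30–44: 13200 * 0.959 = 12659
45+: 20200 * 0.946 + 11900 * 0.434 = 19109 + 5165 = 24274
→ [6424, 14400, 12659, 24274]
[period 2]
Births: 12659 * 0.318 = 4026
15–29: 6424 * 0.96 = 6167
30–44: 14400 * 0.959 = 13810
45+: 12659 * 0.946 + 24274 * 0.434 = 11975 + 10535 = 22510
→ [4026, 6167, 13810, 22510]
[period 3]
Births: 13810 * 0.318 = 4392
15–29: 4026 * 0.96 = 3865
30–44: 6167 * 0.959 = 5914
45+: 13810 * 0.946 + 22510 * 0.434 = 13064 + 9769 = 22833
→ [4392, 3865, 5914, 22833]
Scenario A total after 3 periods: 37004
Scenario B projection —
[period 1]
Births: 20200 * 0.418 = 8444
15–29: 15000 * 0.96 = 14400
30–44: 13200 * 0.959 = 12659
45+: 20200 * 0.946 + 11900 * 0.434 = 19109 + 5165 = 24274
→ [8444, 14400, 12659, 24274]
[period 2]
Births: 12659 * 0.418 = 5291
15–29: 8444 * 0.96 = 8106
30–44: 14400 * 0.959 = 13810
45+: 12659 * 0.946 + 24274 * 0.434 = 11975 + 10535 = 22510
→ [5291, 8106, 13810, 22510]
[period 3]
Births: 13810 * 0.418 = 5773
15–29: 5291 * 0.96 = 5079
30–44: 8106 * 0.959 = 7774
45+: 13810 * 0.946 + 22510 * 0.434 = 13064 + 9769 = 22833
→ [5773, 5079, 7774, 22833]
Scenario B total after 3 periods: 41459
Difference B − A = 41459 − 37004 = 4455

4455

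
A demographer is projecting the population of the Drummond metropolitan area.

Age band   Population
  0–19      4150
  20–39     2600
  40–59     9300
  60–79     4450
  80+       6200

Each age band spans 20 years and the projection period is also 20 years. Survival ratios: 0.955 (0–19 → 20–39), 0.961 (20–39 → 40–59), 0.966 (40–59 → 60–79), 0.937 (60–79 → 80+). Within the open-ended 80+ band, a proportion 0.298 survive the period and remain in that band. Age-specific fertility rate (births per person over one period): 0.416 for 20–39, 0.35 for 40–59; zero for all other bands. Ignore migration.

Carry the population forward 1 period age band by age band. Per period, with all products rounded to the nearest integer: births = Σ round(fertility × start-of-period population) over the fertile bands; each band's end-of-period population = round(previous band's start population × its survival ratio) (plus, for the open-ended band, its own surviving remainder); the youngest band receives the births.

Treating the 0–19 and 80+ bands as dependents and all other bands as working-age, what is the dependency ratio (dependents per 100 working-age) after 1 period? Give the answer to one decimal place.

67.0

Let group 1 be 0–19 through group 5 = 80+.
After projecting period 1:
Births: 2600 × 0.416 = 1082  |  9300 × 0.35 = 3255 ⇒ total 4337
Group 2: 4150 × 0.955 = 3963
Group 3: 2600 × 0.961 = 2499
Group 4: 9300 × 0.966 = 8984
Group 5: 4450 × 0.937 + 6200 × 0.298 = 4170 + 1848 = 6018
→ [4337, 3963, 2499, 8984, 6018]
Dependents (band 0–19 + band 80+) = 4337 + 6018 = 10355; working-age = 15446; ratio = 10355/15446 × 100 = 67.0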